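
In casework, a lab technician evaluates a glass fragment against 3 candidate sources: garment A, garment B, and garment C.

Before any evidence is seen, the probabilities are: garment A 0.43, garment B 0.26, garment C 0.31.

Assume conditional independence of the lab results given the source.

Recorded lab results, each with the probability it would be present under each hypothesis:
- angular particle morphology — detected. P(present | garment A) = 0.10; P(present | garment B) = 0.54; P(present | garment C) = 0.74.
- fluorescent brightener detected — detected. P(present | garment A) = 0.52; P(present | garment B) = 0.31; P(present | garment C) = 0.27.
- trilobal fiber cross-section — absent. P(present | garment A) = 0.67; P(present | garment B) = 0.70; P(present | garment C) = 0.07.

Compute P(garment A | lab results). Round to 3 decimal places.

For each hypothesis, the unnormalized posterior weight is prior × product of the lab result likelihoods (using 1 − P(present | H) for each absent lab result):
  garment A: 0.43 × 0.10 × 0.52 × (1 − 0.67) = 0.0073788
  garment B: 0.26 × 0.54 × 0.31 × (1 − 0.70) = 0.013057
  garment C: 0.31 × 0.74 × 0.27 × (1 − 0.07) = 0.057602
The unnormalized weights sum to 0.078038.
P(garment A | evidence) = 0.0073788 / 0.078038 ≈ 0.095.

0.095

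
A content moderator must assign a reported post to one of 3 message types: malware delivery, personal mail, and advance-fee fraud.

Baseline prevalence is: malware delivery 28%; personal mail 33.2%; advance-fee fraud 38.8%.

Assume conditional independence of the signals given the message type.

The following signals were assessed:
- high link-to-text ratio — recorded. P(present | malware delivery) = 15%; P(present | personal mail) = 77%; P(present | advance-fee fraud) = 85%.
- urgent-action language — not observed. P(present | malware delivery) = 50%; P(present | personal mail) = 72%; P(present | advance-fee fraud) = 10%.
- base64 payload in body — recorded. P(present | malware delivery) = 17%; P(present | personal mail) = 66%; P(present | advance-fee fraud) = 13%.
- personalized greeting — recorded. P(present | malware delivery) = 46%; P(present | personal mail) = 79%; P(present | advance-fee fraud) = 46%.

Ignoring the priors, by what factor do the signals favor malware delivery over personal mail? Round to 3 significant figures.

The Bayes factor is the ratio of the joint likelihoods of the signal pattern under the two hypotheses (using 1 − P(present | H) for each absent signal).
  malware delivery: 0.15 × (1 − 0.50) × 0.17 × 0.46 = 0.005865
  personal mail: 0.77 × (1 − 0.72) × 0.66 × 0.79 = 0.11241
Bayes factor = 0.005865 / 0.11241 ≈ 0.0522

0.0522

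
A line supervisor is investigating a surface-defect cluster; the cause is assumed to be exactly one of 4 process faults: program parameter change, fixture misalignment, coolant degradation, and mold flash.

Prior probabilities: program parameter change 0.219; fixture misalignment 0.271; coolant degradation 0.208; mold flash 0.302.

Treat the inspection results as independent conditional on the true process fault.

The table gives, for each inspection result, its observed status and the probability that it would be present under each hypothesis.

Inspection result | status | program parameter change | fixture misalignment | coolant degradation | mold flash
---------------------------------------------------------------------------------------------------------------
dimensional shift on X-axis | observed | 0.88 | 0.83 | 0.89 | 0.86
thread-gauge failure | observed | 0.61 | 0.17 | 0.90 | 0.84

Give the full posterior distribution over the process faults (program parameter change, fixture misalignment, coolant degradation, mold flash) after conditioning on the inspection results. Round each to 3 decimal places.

By Bayes' rule with conditional independence, the unnormalized weight for each hypothesis is prior × ∏ likelihoods:
  program parameter change: 0.219 × 0.88 × 0.61 = 0.11756
  fixture misalignment: 0.271 × 0.83 × 0.17 = 0.038238
  coolant degradation: 0.208 × 0.89 × 0.90 = 0.16661
  mold flash: 0.302 × 0.86 × 0.84 = 0.21816
The unnormalized weights sum to 0.54057.
P(program parameter change | evidence) = 0.11756 / 0.54057 ≈ 0.217
P(fixture misalignment | evidence) = 0.038238 / 0.54057 ≈ 0.071
P(coolant degradation | evidence) = 0.16661 / 0.54057 ≈ 0.308
P(mold flash | evidence) = 0.21816 / 0.54057 ≈ 0.404

0.217, 0.071, 0.308, 0.404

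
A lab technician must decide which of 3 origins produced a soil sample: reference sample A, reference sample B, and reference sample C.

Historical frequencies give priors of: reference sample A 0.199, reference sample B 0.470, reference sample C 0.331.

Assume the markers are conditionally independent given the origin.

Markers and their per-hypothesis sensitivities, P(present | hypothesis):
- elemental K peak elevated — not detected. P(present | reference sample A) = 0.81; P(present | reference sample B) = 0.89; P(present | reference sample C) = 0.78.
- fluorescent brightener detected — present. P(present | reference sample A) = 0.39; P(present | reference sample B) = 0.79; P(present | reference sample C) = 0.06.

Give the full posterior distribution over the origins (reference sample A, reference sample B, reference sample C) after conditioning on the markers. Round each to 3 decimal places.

Multiply each prior by the joint likelihood of the marker pattern (using 1 − P(present | H) for each absent marker):
  reference sample A: 0.199 × (1 − 0.81) × 0.39 = 0.014746
  reference sample B: 0.470 × (1 − 0.89) × 0.79 = 0.040843
  reference sample C: 0.331 × (1 − 0.78) × 0.06 = 0.0043692
Marginal likelihood of the evidence = 0.059958.
P(reference sample A | evidence) = 0.014746 / 0.059958 ≈ 0.246
P(reference sample B | evidence) = 0.040843 / 0.059958 ≈ 0.681
P(reference sample C | evidence) = 0.0043692 / 0.059958 ≈ 0.073

0.246, 0.681, 0.073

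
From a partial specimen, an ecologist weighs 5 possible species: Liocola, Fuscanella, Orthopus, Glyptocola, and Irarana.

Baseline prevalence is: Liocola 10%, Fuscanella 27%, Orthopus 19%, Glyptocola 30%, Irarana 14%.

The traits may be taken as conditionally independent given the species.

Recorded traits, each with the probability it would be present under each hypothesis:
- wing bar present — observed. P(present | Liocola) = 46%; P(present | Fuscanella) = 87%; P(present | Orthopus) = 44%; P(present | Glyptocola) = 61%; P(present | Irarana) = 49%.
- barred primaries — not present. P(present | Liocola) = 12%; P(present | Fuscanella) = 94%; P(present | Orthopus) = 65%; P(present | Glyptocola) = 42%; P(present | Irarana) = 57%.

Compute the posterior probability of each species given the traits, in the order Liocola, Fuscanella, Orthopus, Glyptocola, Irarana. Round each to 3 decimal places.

0.184, 0.064, 0.133, 0.484, 0.134

By Bayes' rule with conditional independence, the unnormalized weight for each hypothesis is prior × ∏ likelihoods (using 1 − P(present | H) for each absent trait):
  Liocola: 0.10 × 0.46 × (1 − 0.12) = 0.04048
  Fuscanella: 0.27 × 0.87 × (1 − 0.94) = 0.014094
  Orthopus: 0.19 × 0.44 × (1 − 0.65) = 0.02926
  Glyptocola: 0.30 × 0.61 × (1 − 0.42) = 0.10614
  Irarana: 0.14 × 0.49 × (1 − 0.57) = 0.029498
Normalizing constant Z = 0.04048 + 0.014094 + 0.02926 + 0.10614 + 0.029498 = 0.21947.
P(Liocola | evidence) = 0.04048 / 0.21947 ≈ 0.184
P(Fuscanella | evidence) = 0.014094 / 0.21947 ≈ 0.064
P(Orthopus | evidence) = 0.02926 / 0.21947 ≈ 0.133
P(Glyptocola | evidence) = 0.10614 / 0.21947 ≈ 0.484
P(Irarana | evidence) = 0.029498 / 0.21947 ≈ 0.134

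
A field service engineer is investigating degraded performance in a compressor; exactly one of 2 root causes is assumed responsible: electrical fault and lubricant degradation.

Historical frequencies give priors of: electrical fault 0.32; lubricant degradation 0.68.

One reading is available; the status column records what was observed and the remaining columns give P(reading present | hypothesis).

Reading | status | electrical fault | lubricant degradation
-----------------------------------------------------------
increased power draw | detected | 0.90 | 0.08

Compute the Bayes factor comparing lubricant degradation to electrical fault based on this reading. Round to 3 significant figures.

0.0889

Likelihood of this reading under each hypothesis:
  lubricant degradation: 0.08
  electrical fault: 0.9
Bayes factor = 0.08 / 0.9 ≈ 0.0889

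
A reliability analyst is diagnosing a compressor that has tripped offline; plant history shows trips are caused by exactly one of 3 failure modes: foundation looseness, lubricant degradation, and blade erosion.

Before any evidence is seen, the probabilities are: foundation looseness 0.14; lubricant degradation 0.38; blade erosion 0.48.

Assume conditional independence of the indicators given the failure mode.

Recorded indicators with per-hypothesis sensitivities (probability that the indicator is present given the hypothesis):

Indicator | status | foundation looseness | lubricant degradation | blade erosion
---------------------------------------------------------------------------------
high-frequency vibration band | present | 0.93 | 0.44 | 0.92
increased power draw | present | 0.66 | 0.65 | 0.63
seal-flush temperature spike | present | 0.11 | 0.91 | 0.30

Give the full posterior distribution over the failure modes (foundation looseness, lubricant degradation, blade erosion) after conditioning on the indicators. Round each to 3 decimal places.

For each hypothesis, the unnormalized posterior weight is prior × product of the indicator likelihoods:
  foundation looseness: 0.14 × 0.93 × 0.66 × 0.11 = 0.0094525
  lubricant degradation: 0.38 × 0.44 × 0.65 × 0.91 = 0.098899
  blade erosion: 0.48 × 0.92 × 0.63 × 0.30 = 0.083462
Normalizing constant Z = 0.0094525 + 0.098899 + 0.083462 = 0.19181.
P(foundation looseness | evidence) = 0.0094525 / 0.19181 ≈ 0.049
P(lubricant degradation | evidence) = 0.098899 / 0.19181 ≈ 0.516
P(blade erosion | evidence) = 0.083462 / 0.19181 ≈ 0.435

0.049, 0.516, 0.435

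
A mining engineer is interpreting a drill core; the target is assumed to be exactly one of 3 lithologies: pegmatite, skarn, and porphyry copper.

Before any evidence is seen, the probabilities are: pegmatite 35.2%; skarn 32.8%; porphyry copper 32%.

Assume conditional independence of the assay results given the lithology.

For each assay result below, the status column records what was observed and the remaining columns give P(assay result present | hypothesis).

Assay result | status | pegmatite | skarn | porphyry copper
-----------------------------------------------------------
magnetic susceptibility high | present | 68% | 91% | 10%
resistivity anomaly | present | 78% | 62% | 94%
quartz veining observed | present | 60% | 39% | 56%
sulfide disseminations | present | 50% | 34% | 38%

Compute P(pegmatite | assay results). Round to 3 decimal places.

Multiply each prior by the joint likelihood of the assay result pattern:
  pegmatite: 0.352 × 0.68 × 0.78 × 0.60 × 0.50 = 0.05601
  skarn: 0.328 × 0.91 × 0.62 × 0.39 × 0.34 = 0.024539
  porphyry copper: 0.320 × 0.10 × 0.94 × 0.56 × 0.38 = 0.006401
Marginal likelihood of the evidence = 0.08695.
P(pegmatite | evidence) = 0.05601 / 0.08695 ≈ 0.644.

0.644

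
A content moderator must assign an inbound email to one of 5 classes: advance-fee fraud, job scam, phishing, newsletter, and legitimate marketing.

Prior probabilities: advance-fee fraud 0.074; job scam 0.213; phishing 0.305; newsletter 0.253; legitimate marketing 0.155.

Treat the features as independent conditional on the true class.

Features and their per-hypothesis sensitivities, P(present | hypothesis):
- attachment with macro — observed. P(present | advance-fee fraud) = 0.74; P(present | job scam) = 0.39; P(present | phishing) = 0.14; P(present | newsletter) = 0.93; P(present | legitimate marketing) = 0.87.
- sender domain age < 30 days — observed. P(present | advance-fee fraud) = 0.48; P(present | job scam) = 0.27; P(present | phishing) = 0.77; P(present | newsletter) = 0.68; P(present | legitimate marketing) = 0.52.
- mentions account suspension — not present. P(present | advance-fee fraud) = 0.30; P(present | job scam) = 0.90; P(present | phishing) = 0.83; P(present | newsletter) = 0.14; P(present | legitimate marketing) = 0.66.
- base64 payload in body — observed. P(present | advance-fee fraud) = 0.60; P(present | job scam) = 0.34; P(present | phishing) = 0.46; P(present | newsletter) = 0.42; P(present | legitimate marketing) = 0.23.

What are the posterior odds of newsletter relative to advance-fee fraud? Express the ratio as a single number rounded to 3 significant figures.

Posterior odds equal prior odds times the likelihood ratio; only the two competing hypotheses matter (using 1 − P(present | H) for each absent feature).
  newsletter: 0.253 × 0.93 × 0.68 × (1 − 0.14) × 0.42 = 0.057791
  advance-fee fraud: 0.074 × 0.74 × 0.48 × (1 − 0.30) × 0.60 = 0.01104
Odds(newsletter : advance-fee fraud) = 0.057791 / 0.01104 ≈ 5.23.

5.23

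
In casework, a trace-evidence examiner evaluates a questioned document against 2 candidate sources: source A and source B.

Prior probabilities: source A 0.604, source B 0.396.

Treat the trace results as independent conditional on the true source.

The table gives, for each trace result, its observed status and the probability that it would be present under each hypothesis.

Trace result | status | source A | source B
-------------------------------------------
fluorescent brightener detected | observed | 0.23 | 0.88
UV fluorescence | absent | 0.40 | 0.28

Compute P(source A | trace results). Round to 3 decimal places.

0.249

For each hypothesis, the unnormalized posterior weight is prior × product of the trace result likelihoods (using 1 − P(present | H) for each absent trace result):
  source A: 0.604 × 0.23 × (1 − 0.40) = 0.083352
  source B: 0.396 × 0.88 × (1 − 0.28) = 0.25091
Normalizing constant Z = 0.083352 + 0.25091 = 0.33426.
P(source A | evidence) = 0.083352 / 0.33426 ≈ 0.249.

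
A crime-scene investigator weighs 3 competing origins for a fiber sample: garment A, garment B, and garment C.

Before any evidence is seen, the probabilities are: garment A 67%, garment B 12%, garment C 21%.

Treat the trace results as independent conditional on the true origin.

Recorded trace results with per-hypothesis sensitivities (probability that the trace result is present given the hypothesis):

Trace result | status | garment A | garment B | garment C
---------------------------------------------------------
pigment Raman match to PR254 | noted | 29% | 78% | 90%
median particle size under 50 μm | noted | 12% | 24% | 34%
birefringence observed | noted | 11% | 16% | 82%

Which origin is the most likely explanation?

Multiply each prior by the joint likelihood of the trace result pattern:
  garment A: 0.67 × 0.29 × 0.12 × 0.11 = 0.0025648
  garment B: 0.12 × 0.78 × 0.24 × 0.16 = 0.0035942
  garment C: 0.21 × 0.90 × 0.34 × 0.82 = 0.052693
Marginal likelihood of the evidence = 0.058852.
P(garment A | evidence) ≈ 0.0025648 / 0.058852 ≈ 0.044
P(garment B | evidence) ≈ 0.0035942 / 0.058852 ≈ 0.061
P(garment C | evidence) ≈ 0.052693 / 0.058852 ≈ 0.895
The largest is 0.895, so garment C is most probable.

garment C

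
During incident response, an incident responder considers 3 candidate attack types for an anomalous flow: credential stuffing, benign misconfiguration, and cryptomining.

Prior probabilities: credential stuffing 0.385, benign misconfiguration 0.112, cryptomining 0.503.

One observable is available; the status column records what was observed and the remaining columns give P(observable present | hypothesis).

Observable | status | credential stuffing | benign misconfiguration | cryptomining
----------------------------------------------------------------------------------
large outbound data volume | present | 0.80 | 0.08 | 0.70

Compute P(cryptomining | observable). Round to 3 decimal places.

By Bayes' rule, the unnormalized weight for each hypothesis is prior × likelihood:
  credential stuffing: 0.385 × 0.80 = 0.308
  benign misconfiguration: 0.112 × 0.08 = 0.00896
  cryptomining: 0.503 × 0.70 = 0.3521
Marginal likelihood of the evidence = 0.66906.
P(cryptomining | evidence) = 0.3521 / 0.66906 ≈ 0.526.

0.526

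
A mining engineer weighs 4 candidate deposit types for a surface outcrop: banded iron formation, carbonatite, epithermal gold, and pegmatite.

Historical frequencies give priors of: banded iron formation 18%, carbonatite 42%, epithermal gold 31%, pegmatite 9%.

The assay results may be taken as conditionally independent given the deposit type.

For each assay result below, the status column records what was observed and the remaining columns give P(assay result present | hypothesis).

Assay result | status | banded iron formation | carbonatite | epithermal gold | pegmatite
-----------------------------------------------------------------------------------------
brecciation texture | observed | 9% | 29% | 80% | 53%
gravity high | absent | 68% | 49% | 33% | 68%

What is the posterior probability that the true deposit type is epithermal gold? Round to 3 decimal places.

For each hypothesis, the unnormalized posterior weight is prior × product of the assay result likelihoods (using 1 − P(present | H) for each absent assay result):
  banded iron formation: 0.18 × 0.09 × (1 − 0.68) = 0.005184
  carbonatite: 0.42 × 0.29 × (1 − 0.49) = 0.062118
  epithermal gold: 0.31 × 0.80 × (1 − 0.33) = 0.16616
  pegmatite: 0.09 × 0.53 × (1 − 0.68) = 0.015264
Marginal likelihood of the evidence = 0.24873.
P(epithermal gold | evidence) = 0.16616 / 0.24873 ≈ 0.668.

0.668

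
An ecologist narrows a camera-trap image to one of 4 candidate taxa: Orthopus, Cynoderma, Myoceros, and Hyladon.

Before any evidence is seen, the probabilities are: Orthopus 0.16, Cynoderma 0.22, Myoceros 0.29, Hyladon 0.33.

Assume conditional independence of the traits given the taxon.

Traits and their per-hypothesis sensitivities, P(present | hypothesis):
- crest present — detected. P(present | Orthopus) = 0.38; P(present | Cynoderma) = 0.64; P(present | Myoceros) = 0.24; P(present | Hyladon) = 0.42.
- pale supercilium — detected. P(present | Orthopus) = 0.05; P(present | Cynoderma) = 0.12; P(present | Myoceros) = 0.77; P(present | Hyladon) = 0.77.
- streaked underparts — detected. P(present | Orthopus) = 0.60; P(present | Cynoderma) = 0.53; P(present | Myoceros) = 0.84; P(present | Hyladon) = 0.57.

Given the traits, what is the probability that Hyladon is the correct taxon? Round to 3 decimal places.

0.522

By Bayes' rule with conditional independence, the unnormalized weight for each hypothesis is prior × ∏ likelihoods:
  Orthopus: 0.16 × 0.38 × 0.05 × 0.60 = 0.001824
  Cynoderma: 0.22 × 0.64 × 0.12 × 0.53 = 0.0089549
  Myoceros: 0.29 × 0.24 × 0.77 × 0.84 = 0.045017
  Hyladon: 0.33 × 0.42 × 0.77 × 0.57 = 0.060832
Normalizing constant Z = 0.001824 + 0.0089549 + 0.045017 + 0.060832 = 0.11663.
P(Hyladon | evidence) = 0.060832 / 0.11663 ≈ 0.522.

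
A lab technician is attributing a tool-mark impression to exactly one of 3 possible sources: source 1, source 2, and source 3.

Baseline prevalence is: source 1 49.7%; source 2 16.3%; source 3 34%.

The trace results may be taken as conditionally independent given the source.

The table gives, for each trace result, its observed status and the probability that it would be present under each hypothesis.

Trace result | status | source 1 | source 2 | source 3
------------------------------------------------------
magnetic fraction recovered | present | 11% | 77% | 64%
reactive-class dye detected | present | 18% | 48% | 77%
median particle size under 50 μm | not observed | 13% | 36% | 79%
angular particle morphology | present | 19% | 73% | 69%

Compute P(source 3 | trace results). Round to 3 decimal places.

0.449

For each hypothesis, the unnormalized posterior weight is prior × product of the trace result likelihoods (using 1 − P(present | H) for each absent trace result):
  source 1: 0.497 × 0.11 × 0.18 × (1 − 0.13) × 0.19 = 0.0016267
  source 2: 0.163 × 0.77 × 0.48 × (1 − 0.36) × 0.73 = 0.028146
  source 3: 0.340 × 0.64 × 0.77 × (1 − 0.79) × 0.69 = 0.024278
Marginal likelihood of the evidence = 0.054051.
P(source 3 | evidence) = 0.024278 / 0.054051 ≈ 0.449.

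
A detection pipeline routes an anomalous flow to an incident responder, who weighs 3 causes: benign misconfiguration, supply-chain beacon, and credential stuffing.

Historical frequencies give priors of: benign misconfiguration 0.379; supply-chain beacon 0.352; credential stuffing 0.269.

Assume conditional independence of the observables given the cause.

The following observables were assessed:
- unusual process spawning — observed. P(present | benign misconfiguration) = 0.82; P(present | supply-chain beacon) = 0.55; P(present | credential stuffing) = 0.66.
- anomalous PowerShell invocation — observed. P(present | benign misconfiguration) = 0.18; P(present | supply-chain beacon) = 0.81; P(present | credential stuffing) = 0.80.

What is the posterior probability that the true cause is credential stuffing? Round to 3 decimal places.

0.400

By Bayes' rule with conditional independence, the unnormalized weight for each hypothesis is prior × ∏ likelihoods:
  benign misconfiguration: 0.379 × 0.82 × 0.18 = 0.05594
  supply-chain beacon: 0.352 × 0.55 × 0.81 = 0.15682
  credential stuffing: 0.269 × 0.66 × 0.80 = 0.14203
Marginal likelihood of the evidence = 0.35479.
P(credential stuffing | evidence) = 0.14203 / 0.35479 ≈ 0.400.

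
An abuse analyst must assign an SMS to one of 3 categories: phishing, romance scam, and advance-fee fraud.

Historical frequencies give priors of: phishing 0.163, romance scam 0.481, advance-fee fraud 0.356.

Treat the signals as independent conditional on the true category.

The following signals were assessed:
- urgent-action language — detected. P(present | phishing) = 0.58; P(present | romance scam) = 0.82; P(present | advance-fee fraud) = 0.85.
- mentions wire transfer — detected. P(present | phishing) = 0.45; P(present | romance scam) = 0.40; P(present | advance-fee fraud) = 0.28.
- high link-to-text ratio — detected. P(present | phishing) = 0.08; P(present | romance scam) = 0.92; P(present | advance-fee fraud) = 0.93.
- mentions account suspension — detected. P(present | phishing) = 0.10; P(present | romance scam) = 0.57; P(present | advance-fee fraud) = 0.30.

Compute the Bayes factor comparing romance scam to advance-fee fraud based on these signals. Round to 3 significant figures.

Take the product of per-signal likelihoods under each hypothesis, then divide.
  romance scam: 0.82 × 0.40 × 0.92 × 0.57 = 0.172
  advance-fee fraud: 0.85 × 0.28 × 0.93 × 0.30 = 0.066402
Bayes factor = 0.172 / 0.066402 ≈ 2.59

2.59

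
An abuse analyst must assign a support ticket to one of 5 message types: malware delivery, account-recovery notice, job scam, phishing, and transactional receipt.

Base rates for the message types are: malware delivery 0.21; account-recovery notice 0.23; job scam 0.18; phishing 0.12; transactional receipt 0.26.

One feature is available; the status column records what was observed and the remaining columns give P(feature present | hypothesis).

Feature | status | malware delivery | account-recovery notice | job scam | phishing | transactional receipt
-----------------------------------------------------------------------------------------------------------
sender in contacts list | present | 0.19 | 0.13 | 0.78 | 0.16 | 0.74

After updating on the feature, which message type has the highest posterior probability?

transactional receipt

For each hypothesis, the unnormalized posterior weight is prior × likelihood:
  malware delivery: 0.21 × 0.19 = 0.0399
  account-recovery notice: 0.23 × 0.13 = 0.0299
  job scam: 0.18 × 0.78 = 0.1404
  phishing: 0.12 × 0.16 = 0.0192
  transactional receipt: 0.26 × 0.74 = 0.1924
Marginal likelihood of the evidence = 0.4218.
P(malware delivery | evidence) ≈ 0.0399 / 0.4218 ≈ 0.095
P(account-recovery notice | evidence) ≈ 0.0299 / 0.4218 ≈ 0.071
P(job scam | evidence) ≈ 0.1404 / 0.4218 ≈ 0.333
P(phishing | evidence) ≈ 0.0192 / 0.4218 ≈ 0.046
P(transactional receipt | evidence) ≈ 0.1924 / 0.4218 ≈ 0.456
The largest is 0.456, so transactional receipt is most probable.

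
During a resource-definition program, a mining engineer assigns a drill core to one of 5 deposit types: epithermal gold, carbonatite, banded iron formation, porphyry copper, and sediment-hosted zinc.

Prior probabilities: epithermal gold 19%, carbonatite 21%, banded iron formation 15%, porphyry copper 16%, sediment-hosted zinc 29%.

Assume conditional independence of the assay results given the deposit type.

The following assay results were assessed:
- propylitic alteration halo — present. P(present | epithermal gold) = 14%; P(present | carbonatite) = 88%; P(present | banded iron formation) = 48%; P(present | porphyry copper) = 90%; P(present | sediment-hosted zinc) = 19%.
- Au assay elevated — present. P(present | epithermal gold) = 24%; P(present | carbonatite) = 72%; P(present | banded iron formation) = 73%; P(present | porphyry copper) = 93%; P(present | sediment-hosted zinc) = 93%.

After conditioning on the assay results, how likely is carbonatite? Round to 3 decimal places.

0.353

For each hypothesis, the unnormalized posterior weight is prior × product of the assay result likelihoods:
  epithermal gold: 0.19 × 0.14 × 0.24 = 0.006384
  carbonatite: 0.21 × 0.88 × 0.72 = 0.13306
  banded iron formation: 0.15 × 0.48 × 0.73 = 0.05256
  porphyry copper: 0.16 × 0.90 × 0.93 = 0.13392
  sediment-hosted zinc: 0.29 × 0.19 × 0.93 = 0.051243
Normalizing constant Z = 0.006384 + 0.13306 + 0.05256 + 0.13392 + 0.051243 = 0.37716.
P(carbonatite | evidence) = 0.13306 / 0.37716 ≈ 0.353.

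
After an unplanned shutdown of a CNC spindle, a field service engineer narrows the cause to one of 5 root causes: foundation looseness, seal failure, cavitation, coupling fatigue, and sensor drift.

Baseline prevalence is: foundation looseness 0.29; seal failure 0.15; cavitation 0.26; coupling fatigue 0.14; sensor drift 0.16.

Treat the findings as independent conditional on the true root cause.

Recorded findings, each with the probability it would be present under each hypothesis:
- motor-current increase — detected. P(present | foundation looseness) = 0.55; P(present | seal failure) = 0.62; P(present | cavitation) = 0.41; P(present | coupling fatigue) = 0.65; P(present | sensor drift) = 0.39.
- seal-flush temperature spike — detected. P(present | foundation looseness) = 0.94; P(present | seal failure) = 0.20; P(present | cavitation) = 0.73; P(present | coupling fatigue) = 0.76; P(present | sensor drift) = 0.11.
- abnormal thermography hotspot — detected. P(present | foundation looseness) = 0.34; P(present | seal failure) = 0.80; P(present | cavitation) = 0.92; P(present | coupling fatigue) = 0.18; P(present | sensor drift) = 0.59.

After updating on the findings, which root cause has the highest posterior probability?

cavitation

By Bayes' rule with conditional independence, the unnormalized weight for each hypothesis is prior × ∏ likelihoods:
  foundation looseness: 0.29 × 0.55 × 0.94 × 0.34 = 0.050976
  seal failure: 0.15 × 0.62 × 0.20 × 0.80 = 0.01488
  cavitation: 0.26 × 0.41 × 0.73 × 0.92 = 0.071593
  coupling fatigue: 0.14 × 0.65 × 0.76 × 0.18 = 0.012449
  sensor drift: 0.16 × 0.39 × 0.11 × 0.59 = 0.0040498
Normalizing constant Z = 0.050976 + 0.01488 + 0.071593 + 0.012449 + 0.0040498 = 0.15395.
P(foundation looseness | evidence) ≈ 0.050976 / 0.15395 ≈ 0.331
P(seal failure | evidence) ≈ 0.01488 / 0.15395 ≈ 0.097
P(cavitation | evidence) ≈ 0.071593 / 0.15395 ≈ 0.465
P(coupling fatigue | evidence) ≈ 0.012449 / 0.15395 ≈ 0.081
P(sensor drift | evidence) ≈ 0.0040498 / 0.15395 ≈ 0.026
The largest is 0.465, so cavitation is most probable.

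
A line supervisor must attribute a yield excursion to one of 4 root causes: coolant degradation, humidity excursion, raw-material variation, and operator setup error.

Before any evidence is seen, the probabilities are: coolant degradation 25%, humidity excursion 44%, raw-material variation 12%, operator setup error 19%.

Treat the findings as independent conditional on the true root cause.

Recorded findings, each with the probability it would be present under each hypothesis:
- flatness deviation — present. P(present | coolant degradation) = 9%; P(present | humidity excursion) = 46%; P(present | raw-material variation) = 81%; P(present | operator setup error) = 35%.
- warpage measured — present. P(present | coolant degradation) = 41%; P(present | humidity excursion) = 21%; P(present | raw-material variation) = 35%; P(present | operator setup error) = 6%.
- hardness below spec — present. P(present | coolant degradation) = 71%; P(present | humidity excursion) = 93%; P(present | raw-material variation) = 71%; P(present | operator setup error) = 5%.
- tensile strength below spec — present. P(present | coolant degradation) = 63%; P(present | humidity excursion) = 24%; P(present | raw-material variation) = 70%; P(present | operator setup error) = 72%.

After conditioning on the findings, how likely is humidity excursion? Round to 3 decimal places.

0.309

By Bayes' rule with conditional independence, the unnormalized weight for each hypothesis is prior × ∏ likelihoods:
  coolant degradation: 0.25 × 0.09 × 0.41 × 0.71 × 0.63 = 0.0041263
  humidity excursion: 0.44 × 0.46 × 0.21 × 0.93 × 0.24 = 0.0094869
  raw-material variation: 0.12 × 0.81 × 0.35 × 0.71 × 0.70 = 0.016908
  operator setup error: 0.19 × 0.35 × 0.06 × 0.05 × 0.72 = 0.00014364
Normalizing constant Z = 0.0041263 + 0.0094869 + 0.016908 + 0.00014364 = 0.030665.
P(humidity excursion | evidence) = 0.0094869 / 0.030665 ≈ 0.309.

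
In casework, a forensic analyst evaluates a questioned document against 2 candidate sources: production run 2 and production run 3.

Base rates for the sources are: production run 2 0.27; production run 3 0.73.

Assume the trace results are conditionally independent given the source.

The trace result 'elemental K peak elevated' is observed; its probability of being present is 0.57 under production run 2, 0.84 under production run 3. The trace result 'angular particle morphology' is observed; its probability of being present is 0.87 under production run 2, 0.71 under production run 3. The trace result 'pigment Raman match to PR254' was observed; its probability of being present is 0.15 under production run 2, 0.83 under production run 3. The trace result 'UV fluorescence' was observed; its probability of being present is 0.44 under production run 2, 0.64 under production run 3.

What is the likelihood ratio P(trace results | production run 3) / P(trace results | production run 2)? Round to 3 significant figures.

9.68

Joint likelihood of the trace result pattern under each hypothesis:
  production run 3: 0.84 × 0.71 × 0.83 × 0.64 = 0.31681
  production run 2: 0.57 × 0.87 × 0.15 × 0.44 = 0.032729
Bayes factor = 0.31681 / 0.032729 ≈ 9.68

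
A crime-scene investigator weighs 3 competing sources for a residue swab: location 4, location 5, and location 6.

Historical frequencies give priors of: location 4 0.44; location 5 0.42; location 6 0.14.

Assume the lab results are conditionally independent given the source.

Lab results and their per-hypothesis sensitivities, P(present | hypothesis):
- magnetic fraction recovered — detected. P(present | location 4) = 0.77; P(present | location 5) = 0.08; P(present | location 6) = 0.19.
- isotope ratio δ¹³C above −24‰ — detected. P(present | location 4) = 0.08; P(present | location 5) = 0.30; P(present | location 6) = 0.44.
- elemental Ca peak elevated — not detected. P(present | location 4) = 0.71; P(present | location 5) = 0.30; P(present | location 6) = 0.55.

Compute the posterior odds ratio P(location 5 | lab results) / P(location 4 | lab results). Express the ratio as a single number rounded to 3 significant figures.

Posterior odds equal prior odds times the likelihood ratio; only the two competing hypotheses matter (using 1 − P(present | H) for each absent lab result).
  location 5: 0.42 × 0.08 × 0.30 × (1 − 0.30) = 0.007056
  location 4: 0.44 × 0.77 × 0.08 × (1 − 0.71) = 0.0078602
Odds(location 5 : location 4) = 0.007056 / 0.0078602 ≈ 0.898.

0.898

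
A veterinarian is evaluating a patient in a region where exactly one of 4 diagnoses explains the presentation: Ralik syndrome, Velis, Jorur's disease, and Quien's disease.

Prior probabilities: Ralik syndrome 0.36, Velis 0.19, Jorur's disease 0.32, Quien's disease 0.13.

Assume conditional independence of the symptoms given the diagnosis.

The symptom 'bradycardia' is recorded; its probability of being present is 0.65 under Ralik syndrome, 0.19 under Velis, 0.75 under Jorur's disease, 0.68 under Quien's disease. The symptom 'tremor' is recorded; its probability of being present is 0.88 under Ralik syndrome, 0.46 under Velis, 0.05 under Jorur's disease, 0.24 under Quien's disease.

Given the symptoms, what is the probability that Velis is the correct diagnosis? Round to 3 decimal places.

0.065

Multiply each prior by the joint likelihood of the symptom pattern:
  Ralik syndrome: 0.36 × 0.65 × 0.88 = 0.20592
  Velis: 0.19 × 0.19 × 0.46 = 0.016606
  Jorur's disease: 0.32 × 0.75 × 0.05 = 0.012
  Quien's disease: 0.13 × 0.68 × 0.24 = 0.021216
Marginal likelihood of the evidence = 0.25574.
P(Velis | evidence) = 0.016606 / 0.25574 ≈ 0.065.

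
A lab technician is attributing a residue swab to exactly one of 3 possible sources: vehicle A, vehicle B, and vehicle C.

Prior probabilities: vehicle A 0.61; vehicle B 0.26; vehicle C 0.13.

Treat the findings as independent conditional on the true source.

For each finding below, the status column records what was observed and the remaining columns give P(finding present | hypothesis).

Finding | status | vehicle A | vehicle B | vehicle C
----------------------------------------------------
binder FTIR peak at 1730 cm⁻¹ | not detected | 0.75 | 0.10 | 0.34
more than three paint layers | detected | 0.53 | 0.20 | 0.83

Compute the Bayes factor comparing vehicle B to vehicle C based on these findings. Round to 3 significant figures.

0.329

Take the product of per-finding likelihoods under each hypothesis (using 1 − P(present | H) for each absent finding), then divide.
  vehicle B: (1 − 0.10) × 0.20 = 0.18
  vehicle C: (1 − 0.34) × 0.83 = 0.5478
Bayes factor = 0.18 / 0.5478 ≈ 0.329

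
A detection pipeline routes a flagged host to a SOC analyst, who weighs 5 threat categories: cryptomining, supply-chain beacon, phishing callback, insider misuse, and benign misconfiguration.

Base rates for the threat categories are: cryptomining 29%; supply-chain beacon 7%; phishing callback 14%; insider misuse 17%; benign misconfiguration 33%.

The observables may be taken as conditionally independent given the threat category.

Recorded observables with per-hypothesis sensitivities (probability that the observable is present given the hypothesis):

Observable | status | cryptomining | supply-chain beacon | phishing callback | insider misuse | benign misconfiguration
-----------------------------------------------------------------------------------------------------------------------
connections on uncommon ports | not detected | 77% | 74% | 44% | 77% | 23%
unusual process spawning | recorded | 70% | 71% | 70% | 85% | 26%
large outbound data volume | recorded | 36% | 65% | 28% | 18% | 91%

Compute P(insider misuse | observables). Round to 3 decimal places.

Multiply each prior by the joint likelihood of the observable pattern (using 1 − P(present | H) for each absent observable):
  cryptomining: 0.29 × (1 − 0.77) × 0.70 × 0.36 = 0.016808
  supply-chain beacon: 0.07 × (1 − 0.74) × 0.71 × 0.65 = 0.0083993
  phishing callback: 0.14 × (1 − 0.44) × 0.70 × 0.28 = 0.015366
  insider misuse: 0.17 × (1 − 0.77) × 0.85 × 0.18 = 0.0059823
  benign misconfiguration: 0.33 × (1 − 0.23) × 0.26 × 0.91 = 0.06012
The unnormalized weights sum to 0.10668.
P(insider misuse | evidence) = 0.0059823 / 0.10668 ≈ 0.056.

0.056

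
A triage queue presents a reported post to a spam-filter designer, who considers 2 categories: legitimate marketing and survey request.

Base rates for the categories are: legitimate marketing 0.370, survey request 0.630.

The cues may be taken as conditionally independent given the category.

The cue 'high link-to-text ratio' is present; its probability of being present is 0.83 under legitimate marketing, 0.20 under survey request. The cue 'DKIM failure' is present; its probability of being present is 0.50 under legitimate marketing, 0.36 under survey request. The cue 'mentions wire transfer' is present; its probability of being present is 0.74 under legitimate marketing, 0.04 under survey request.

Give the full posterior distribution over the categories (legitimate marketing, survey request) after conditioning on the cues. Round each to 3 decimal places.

0.984, 0.016

By Bayes' rule with conditional independence, the unnormalized weight for each hypothesis is prior × ∏ likelihoods:
  legitimate marketing: 0.370 × 0.83 × 0.50 × 0.74 = 0.11363
  survey request: 0.630 × 0.20 × 0.36 × 0.04 = 0.0018144
The unnormalized weights sum to 0.11544.
P(legitimate marketing | evidence) = 0.11363 / 0.11544 ≈ 0.984
P(survey request | evidence) = 0.0018144 / 0.11544 ≈ 0.016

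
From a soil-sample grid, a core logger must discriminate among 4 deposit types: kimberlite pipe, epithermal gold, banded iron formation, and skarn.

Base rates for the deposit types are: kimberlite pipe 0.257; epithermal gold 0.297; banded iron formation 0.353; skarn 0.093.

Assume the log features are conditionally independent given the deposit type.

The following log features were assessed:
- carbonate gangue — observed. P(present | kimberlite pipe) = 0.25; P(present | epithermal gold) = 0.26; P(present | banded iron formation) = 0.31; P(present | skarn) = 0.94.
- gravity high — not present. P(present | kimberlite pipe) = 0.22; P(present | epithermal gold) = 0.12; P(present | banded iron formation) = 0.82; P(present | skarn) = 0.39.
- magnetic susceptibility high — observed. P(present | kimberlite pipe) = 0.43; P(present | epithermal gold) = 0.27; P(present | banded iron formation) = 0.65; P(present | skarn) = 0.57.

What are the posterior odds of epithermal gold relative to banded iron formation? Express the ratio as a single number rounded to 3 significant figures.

Unnormalized posterior weight (prior times the log feature likelihoods) for each of the two hypotheses (using 1 − P(present | H) for each absent log feature):
  epithermal gold: 0.297 × 0.26 × (1 − 0.12) × 0.27 = 0.018347
  banded iron formation: 0.353 × 0.31 × (1 − 0.82) × 0.65 = 0.012803
Posterior odds = 0.018347 / 0.012803 ≈ 1.43.

1.43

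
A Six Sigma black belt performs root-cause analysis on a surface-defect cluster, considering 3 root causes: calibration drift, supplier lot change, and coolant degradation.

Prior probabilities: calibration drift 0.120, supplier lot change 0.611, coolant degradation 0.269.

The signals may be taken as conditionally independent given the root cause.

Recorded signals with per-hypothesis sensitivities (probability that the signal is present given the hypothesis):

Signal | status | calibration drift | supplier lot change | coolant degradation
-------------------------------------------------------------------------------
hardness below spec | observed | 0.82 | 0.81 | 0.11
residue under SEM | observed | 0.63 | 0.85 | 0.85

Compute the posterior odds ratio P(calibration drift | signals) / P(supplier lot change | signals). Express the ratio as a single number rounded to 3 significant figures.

Posterior odds equal prior odds times the likelihood ratio; only the two competing hypotheses matter.
  calibration drift: 0.120 × 0.82 × 0.63 = 0.061992
  supplier lot change: 0.611 × 0.81 × 0.85 = 0.42067
Odds(calibration drift : supplier lot change) = 0.061992 / 0.42067 ≈ 0.147.

0.147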